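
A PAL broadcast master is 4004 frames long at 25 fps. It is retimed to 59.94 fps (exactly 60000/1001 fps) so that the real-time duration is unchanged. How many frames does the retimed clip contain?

9600 frames

Target frames = source frames × (target rate / source rate) = 4004 × (60000/1001)/(25) = 4004 × 2400/1001 = 9600.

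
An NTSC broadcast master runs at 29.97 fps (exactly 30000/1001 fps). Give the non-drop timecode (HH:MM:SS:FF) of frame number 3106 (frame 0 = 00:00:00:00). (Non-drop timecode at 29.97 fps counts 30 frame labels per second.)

00:01:43:16

3106 ÷ 30 = 103 full seconds, remainder 16 frames.
103 s = 0 h 1 min 43 s.
Timecode: 00:01:43:16.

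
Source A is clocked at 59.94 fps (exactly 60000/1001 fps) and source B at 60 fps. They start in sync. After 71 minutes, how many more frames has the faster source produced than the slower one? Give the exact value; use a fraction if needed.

71 min = 4260 s.
A emits 60000/1001 × 4260 = 255600000/1001 frames; B emits 60 × 4260 = 255600.
Difference = 255600/1001 frames (≈ 255.3447); B is ahead of A.

255600/1001 frames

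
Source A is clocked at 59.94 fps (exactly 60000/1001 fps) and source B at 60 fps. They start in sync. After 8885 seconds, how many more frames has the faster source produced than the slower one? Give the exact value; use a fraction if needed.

533100/1001 frames

A emits 60000/1001 × 8885 = 533100000/1001 frames; B emits 60 × 8885 = 533100.
Difference = 533100/1001 frames (≈ 532.5674); B is ahead of A.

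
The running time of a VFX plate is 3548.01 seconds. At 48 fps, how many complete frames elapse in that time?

170304 frames

Frames = 3548.01 × 48 = 4257612/25 ≈ 170304.4800.
Complete frames: 170304.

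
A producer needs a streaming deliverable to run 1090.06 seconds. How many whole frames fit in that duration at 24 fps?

26161 frames

Frames = 1090.06 × 24 = 654036/25 ≈ 26161.4400.
Complete frames: 26161.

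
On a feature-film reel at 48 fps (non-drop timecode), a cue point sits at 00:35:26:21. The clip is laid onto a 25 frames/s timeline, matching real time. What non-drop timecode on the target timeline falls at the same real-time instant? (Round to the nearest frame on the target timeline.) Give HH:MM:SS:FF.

00:35:26:11

Source frame index: (0×3600 + 35×60 + 26) × 48 + 21 = 102069.
Real time: 102069 / (48) = 34023/16 s.
Target frame: (34023/16) × (25) = 850575/16 ≈ 53160.938 → 53161.
At 25 labels/s: frame 53161 → 00:35:26:11.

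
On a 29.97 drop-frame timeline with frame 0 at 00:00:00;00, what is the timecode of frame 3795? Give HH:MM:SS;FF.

00:02:06;19

Each 10-minute DF block holds 10 × 60 × 30 − 9 × 2 = 17982 frames. 3795 ÷ 17982 → 0 full blocks, remainder 3795.
Within the partial block the first minute is 1800 frames and each further minute 1798, so 2 further minute boundaries passed. Total skipped labels = 18 × 0 + 2 × 2 = 4.
Non-drop label index = 3795 + 4 = 3799; at 30 labels/s that is 00:02:06:19, i.e. DF 00:02:06;19.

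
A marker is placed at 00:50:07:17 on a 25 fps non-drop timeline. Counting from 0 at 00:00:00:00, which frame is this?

75192

Total seconds to the label: (0 × 3600 + 50 × 60 + 7) = 3007.
Frame index = 3007 × 25 + 17 = 75192.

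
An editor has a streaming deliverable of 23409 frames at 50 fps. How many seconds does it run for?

Running time = 23409 / (50) = 468.18 s.

468.18 seconds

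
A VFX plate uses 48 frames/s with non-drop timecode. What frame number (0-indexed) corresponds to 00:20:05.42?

Total seconds to the label: (0 × 3600 + 20 × 60 + 5) = 1205.
Frame index = 1205 × 48 + 42 = 57882.

57882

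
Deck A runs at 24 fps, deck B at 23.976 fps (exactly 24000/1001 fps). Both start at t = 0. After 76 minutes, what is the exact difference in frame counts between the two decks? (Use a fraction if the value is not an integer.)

109440/1001 frames

76 min = 4560 s.
A emits 24 × 4560 = 109440 frames; B emits 24000/1001 × 4560 = 109440000/1001.
Difference = 109440/1001 frames (≈ 109.3307); B is behind A.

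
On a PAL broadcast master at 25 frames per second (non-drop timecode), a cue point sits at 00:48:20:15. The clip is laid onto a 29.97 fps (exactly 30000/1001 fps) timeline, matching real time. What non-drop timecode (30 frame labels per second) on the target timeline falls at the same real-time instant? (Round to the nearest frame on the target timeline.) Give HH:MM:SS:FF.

00:48:17:21

Source frame index: (0×3600 + 48×60 + 20) × 25 + 15 = 72515.
Real time: 72515 / (25) = 14503/5 s.
Target frame: (14503/5) × (30000/1001) = 87018000/1001 ≈ 86931.069 → 86931.
At 30 labels/s: frame 86931 → 00:48:17:21.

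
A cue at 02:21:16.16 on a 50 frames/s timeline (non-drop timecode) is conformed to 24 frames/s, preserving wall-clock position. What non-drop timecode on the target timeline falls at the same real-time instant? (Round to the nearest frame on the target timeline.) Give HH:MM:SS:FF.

Source frame index: (2×3600 + 21×60 + 16) × 50 + 16 = 423816.
Real time: 423816 / (50) = 211908/25 s.
Target frame: (211908/25) × (24) = 5085792/25 ≈ 203431.680 → 203432.
At 24 labels/s: frame 203432 → 02:21:16:08.

02:21:16:08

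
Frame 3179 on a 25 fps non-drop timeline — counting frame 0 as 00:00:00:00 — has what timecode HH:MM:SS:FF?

00:02:07:04

3179 ÷ 25 = 127 full seconds, remainder 4 frames.
127 s = 0 h 2 min 7 s.
Timecode: 00:02:07:04.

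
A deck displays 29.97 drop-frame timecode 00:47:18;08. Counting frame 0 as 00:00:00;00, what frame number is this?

85062

As if non-drop at 30 labels/s: (0 × 3600 + 47 × 60 + 18) × 30 + 8 = 85148.
Minute boundaries passed: 47; those not divisible by 10: 47 − 4 = 43; dropped labels = 2 × 43 = 86.
Actual frame index = 85148 − 86 = 85062.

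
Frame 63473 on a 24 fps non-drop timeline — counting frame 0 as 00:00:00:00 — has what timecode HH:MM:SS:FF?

00:44:04:17

63473 ÷ 24 = 2644 full seconds, remainder 17 frames.
2644 s = 0 h 44 min 4 s.
Timecode: 00:44:04:17.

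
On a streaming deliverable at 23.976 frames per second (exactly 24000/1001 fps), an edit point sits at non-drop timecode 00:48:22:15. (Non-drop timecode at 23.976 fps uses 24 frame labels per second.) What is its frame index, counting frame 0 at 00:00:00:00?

frame 69663

Total seconds to the label: (0 × 3600 + 48 × 60 + 22) = 2902.
Frame index = 2902 × 24 + 15 = 69663.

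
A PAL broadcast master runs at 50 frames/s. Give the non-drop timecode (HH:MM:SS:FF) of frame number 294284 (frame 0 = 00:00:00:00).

294284 ÷ 50 = 5885 full seconds, remainder 34 frames.
5885 s = 1 h 38 min 5 s.
Timecode: 01:38:05:34.

01:38:05:34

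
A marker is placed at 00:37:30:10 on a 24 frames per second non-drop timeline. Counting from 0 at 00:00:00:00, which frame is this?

frame 54010

Total seconds to the label: (0 × 3600 + 37 × 60 + 30) = 2250.
Frame index = 2250 × 24 + 10 = 54010.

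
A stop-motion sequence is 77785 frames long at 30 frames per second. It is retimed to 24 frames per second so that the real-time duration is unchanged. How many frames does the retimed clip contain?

Target frames = source frames × (target rate / source rate) = 77785 × (24)/(30) = 77785 × 4/5 = 62228.

62228 frames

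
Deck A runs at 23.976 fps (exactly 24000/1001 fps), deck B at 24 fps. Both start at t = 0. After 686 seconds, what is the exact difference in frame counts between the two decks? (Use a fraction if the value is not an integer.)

A emits 24000/1001 × 686 = 2352000/143 frames; B emits 24 × 686 = 16464.
Difference = 2352/143 frames (≈ 16.4476); B is ahead of A.

2352/143 frames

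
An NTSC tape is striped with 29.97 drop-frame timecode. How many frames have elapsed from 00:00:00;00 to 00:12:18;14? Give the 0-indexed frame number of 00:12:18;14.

22132

Complete 10-minute blocks: 1, each 17982 frames → 17982.
Remaining 2 whole minutes in the current block: 1800 + 1 × 1798 = 3598 frames.
Within the current minute: 18 × 30 + 14 − 2 = 552 (labels ;00/;01 skipped at this minute). Total = 17982 + 3598 + 552 = 22132.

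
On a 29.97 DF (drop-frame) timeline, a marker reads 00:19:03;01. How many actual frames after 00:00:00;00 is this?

As if non-drop at 30 labels/s: (0 × 3600 + 19 × 60 + 3) × 30 + 1 = 34291.
Minute boundaries passed: 19; those not divisible by 10: 19 − 1 = 18; dropped labels = 2 × 18 = 36.
Actual frame index = 34291 − 36 = 34255.

34255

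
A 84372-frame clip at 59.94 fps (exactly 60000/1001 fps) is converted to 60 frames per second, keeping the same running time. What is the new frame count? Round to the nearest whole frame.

Frames at target rate = 84372 × (60) / (60000/1001) = 21114093/250 ≈ 84456.372.
Nearest whole frame: 84456.

84456 frames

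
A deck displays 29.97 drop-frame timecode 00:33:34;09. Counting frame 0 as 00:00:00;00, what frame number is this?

As if non-drop at 30 labels/s: (0 × 3600 + 33 × 60 + 34) × 30 + 9 = 60429.
Minute boundaries passed: 33; those not divisible by 10: 33 − 3 = 30; dropped labels = 2 × 30 = 60.
Actual frame index = 60429 − 60 = 60369.

60369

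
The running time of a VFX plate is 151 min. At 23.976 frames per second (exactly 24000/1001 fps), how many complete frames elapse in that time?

151 min = 9060 s.
Frames = 9060 × 24000/1001 = 217440000/1001 ≈ 217222.7772.
Complete frames: 217222.

217222 frames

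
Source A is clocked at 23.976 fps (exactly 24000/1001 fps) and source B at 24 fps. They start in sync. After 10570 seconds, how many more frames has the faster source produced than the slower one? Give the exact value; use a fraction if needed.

36240/143 frames

A emits 24000/1001 × 10570 = 36240000/143 frames; B emits 24 × 10570 = 253680.
Difference = 36240/143 frames (≈ 253.4266); B is ahead of A.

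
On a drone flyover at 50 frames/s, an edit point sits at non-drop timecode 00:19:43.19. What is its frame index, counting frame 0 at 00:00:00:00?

Total seconds to the label: (0 × 3600 + 19 × 60 + 43) = 1183.
Frame index = 1183 × 50 + 19 = 59169.

59169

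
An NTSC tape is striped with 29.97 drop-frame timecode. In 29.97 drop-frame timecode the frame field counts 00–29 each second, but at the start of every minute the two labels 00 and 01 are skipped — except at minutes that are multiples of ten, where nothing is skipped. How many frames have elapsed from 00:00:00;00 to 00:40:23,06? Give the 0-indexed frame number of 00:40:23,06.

Complete 10-minute blocks: 4, each 17982 frames → 71928.
Remaining 0 whole minutes in the current block: 0 frames.
Within the current minute: 23 × 30 + 6 = 696. Total = 71928 + 0 + 696 = 72624.

72624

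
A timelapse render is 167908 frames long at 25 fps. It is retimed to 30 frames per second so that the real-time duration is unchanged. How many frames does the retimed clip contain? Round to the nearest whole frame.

Frames at target rate = 167908 × (30) / (25) = 1007448/5 ≈ 201489.600.
Nearest whole frame: 201490.

201490 frames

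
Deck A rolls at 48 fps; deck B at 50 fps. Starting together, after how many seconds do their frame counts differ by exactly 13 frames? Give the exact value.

The gap grows by |50 − 48| = 2 frames per second.
Time for a 13-frame gap: 13 ÷ (2) = 6.5 s.

6.5 seconds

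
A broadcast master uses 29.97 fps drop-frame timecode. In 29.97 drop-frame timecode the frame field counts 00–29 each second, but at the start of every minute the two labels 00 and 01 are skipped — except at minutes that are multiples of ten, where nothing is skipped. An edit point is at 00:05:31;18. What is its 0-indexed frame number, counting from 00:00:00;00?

9938

As if non-drop at 30 labels/s: (0 × 3600 + 5 × 60 + 31) × 30 + 18 = 9948.
Minute boundaries passed: 5; those not divisible by 10: 5 − 0 = 5; dropped labels = 2 × 5 = 10.
Actual frame index = 9948 − 10 = 9938.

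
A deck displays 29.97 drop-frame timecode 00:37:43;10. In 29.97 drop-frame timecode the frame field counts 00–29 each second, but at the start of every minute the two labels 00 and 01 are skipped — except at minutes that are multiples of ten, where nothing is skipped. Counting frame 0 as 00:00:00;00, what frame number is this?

67832

Complete 10-minute blocks: 3, each 17982 frames → 53946.
Remaining 7 whole minutes in the current block: 1800 + 6 × 1798 = 12588 frames.
Within the current minute: 43 × 30 + 10 − 2 = 1298 (labels ;00/;01 skipped at this minute). Total = 53946 + 12588 + 1298 = 67832.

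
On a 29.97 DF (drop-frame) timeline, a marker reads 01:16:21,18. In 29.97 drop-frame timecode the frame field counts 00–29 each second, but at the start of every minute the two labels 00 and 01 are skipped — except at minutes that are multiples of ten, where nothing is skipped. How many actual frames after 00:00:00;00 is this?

As if non-drop at 30 labels/s: (1 × 3600 + 16 × 60 + 21) × 30 + 18 = 137448.
Minute boundaries passed: 76; those not divisible by 10: 76 − 7 = 69; dropped labels = 2 × 69 = 138.
Actual frame index = 137448 − 138 = 137310.

137310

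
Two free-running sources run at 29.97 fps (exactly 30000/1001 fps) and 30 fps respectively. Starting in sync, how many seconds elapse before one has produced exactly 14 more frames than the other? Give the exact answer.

The gap grows by |30 − 30000/1001| = 30/1001 frames per second.
Time for a 14-frame gap: 14 ÷ (30/1001) = 7007/15 s.

7007/15 seconds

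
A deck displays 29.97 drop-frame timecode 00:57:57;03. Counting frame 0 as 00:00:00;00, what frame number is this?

As if non-drop at 30 labels/s: (0 × 3600 + 57 × 60 + 57) × 30 + 3 = 104313.
Minute boundaries passed: 57; those not divisible by 10: 57 − 5 = 52; dropped labels = 2 × 52 = 104.
Actual frame index = 104313 − 104 = 104209.

104209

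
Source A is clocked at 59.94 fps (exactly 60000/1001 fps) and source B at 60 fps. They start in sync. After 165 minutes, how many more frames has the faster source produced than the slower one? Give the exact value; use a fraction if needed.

165 min = 9900 s.
A emits 60000/1001 × 9900 = 54000000/91 frames; B emits 60 × 9900 = 594000.
Difference = 54000/91 frames (≈ 593.4066); B is ahead of A.

54000/91 frames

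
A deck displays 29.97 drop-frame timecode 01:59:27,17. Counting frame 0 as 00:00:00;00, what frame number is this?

As if non-drop at 30 labels/s: (1 × 3600 + 59 × 60 + 27) × 30 + 17 = 215027.
Minute boundaries passed: 119; those not divisible by 10: 119 − 11 = 108; dropped labels = 2 × 108 = 216.
Actual frame index = 215027 − 216 = 214811.

214811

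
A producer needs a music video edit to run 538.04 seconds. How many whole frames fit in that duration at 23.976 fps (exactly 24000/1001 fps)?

Frames = 538.04 × 24000/1001 = 12912960/1001 ≈ 12900.0599.
Complete frames: 12900.

12900 frames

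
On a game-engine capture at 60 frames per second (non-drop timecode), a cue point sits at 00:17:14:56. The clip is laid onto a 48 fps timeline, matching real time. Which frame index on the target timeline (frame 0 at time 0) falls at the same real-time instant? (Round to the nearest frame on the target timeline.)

Source frame index: (0×3600 + 17×60 + 14) × 60 + 56 = 62096.
Real time: 62096 / (60) = 15524/15 s.
Target frame: (15524/15) × (48) = 248384/5 ≈ 49676.800 → 49677.

frame 49677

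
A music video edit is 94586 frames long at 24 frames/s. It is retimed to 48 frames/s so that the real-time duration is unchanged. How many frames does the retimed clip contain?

Target frames = source frames × (target rate / source rate) = 94586 × (48)/(24) = 94586 × 2 = 189172.

189172 frames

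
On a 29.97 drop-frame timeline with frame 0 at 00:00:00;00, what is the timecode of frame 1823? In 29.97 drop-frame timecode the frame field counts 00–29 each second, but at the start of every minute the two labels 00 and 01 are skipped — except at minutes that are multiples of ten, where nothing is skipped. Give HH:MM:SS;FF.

00:01:00;25

Ten DF minutes hold 17982 frames, so frame 1823 lies in block 0 (frames 0–17981) with 1823 frames into that block.
The block's first minute is 1800 frames and the rest 1798 each; 1823 frames reaches minute 1, so 0 × 18 + 1 × 2 = 2 labels have been skipped so far.
Adding those back, label number 1823 + 2 = 1825 at 30 labels/s is 60 s + 25 f = 0 h 1 min 0 s frame 25, i.e. 00:01:00;25.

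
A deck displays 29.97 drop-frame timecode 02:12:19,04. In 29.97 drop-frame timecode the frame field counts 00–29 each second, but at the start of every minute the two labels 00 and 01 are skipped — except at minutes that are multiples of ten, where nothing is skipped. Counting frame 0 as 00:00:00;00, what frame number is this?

237936

Complete 10-minute blocks: 13, each 17982 frames → 233766.
Remaining 2 whole minutes in the current block: 1800 + 1 × 1798 = 3598 frames.
Within the current minute: 19 × 30 + 4 − 2 = 572 (labels ;00/;01 skipped at this minute). Total = 233766 + 3598 + 572 = 237936.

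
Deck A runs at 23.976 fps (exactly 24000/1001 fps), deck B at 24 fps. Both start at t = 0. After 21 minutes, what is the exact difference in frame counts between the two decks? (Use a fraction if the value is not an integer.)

21 min = 1260 s.
A emits 24000/1001 × 1260 = 4320000/143 frames; B emits 24 × 1260 = 30240.
Difference = 4320/143 frames (≈ 30.2098); B is ahead of A.

4320/143 frames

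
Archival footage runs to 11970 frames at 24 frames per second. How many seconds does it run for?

Running time = 11970 / (24) = 498.75 s.

498.75 seconds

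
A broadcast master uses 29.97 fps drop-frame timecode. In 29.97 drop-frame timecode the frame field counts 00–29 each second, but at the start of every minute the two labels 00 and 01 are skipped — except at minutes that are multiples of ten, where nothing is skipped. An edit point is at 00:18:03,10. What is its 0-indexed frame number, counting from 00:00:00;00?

Complete 10-minute blocks: 1, each 17982 frames → 17982.
Remaining 8 whole minutes in the current block: 1800 + 7 × 1798 = 14386 frames.
Within the current minute: 3 × 30 + 10 − 2 = 98 (labels ;00/;01 skipped at this minute). Total = 17982 + 14386 + 98 = 32466.

32466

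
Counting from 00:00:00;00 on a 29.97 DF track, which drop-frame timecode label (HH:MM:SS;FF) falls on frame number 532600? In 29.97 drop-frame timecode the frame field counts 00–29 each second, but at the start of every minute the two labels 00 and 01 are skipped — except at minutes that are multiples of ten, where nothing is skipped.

04:56:11;04

Each 10-minute DF block holds 10 × 60 × 30 − 9 × 2 = 17982 frames. 532600 ÷ 17982 → 29 full blocks, remainder 11122.
Within the partial block the first minute is 1800 frames and each further minute 1798, so 6 further minute boundaries passed. Total skipped labels = 18 × 29 + 2 × 6 = 534.
Non-drop label index = 532600 + 534 = 533134; at 30 labels/s that is 04:56:11:04, i.e. DF 04:56:11;04.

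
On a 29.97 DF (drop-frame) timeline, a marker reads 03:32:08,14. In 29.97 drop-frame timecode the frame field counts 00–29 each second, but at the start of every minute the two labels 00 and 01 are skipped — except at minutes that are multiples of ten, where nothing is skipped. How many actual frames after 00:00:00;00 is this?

381472

As if non-drop at 30 labels/s: (3 × 3600 + 32 × 60 + 8) × 30 + 14 = 381854.
Minute boundaries passed: 212; those not divisible by 10: 212 − 21 = 191; dropped labels = 2 × 191 = 382.
Actual frame index = 381854 − 382 = 381472.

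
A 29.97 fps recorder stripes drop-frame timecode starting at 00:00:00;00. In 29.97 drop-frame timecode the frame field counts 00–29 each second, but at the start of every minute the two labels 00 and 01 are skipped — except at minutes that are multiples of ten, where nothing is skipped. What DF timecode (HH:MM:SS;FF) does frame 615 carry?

00:00:20;15

Each 10-minute DF block holds 10 × 60 × 30 − 9 × 2 = 17982 frames. 615 ÷ 17982 → 0 full blocks, remainder 615.
Within the partial block the first minute is 1800 frames and each further minute 1798, so 0 further minute boundaries passed. Total skipped labels = 18 × 0 + 2 × 0 = 0.
Non-drop label index = 615 + 0 = 615; at 30 labels/s that is 00:00:20:15, i.e. DF 00:00:20;15.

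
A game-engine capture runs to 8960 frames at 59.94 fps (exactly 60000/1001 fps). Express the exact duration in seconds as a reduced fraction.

56056/375 seconds

Running time = 8960 ÷ (60000/1001) = 8960 × 1001/60000 = 56056/375 s.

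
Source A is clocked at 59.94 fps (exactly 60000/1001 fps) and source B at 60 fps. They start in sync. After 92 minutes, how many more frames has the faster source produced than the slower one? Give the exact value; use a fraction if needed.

331200/1001 frames

92 min = 5520 s.
A emits 60000/1001 × 5520 = 331200000/1001 frames; B emits 60 × 5520 = 331200.
Difference = 331200/1001 frames (≈ 330.8691); B is ahead of A.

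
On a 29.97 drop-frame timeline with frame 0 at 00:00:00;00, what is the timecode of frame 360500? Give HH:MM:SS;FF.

Ten DF minutes hold 17982 frames, so frame 360500 lies in block 20 (frames 359640–377621) with 860 frames into that block.
The block's first minute is 1800 frames and the rest 1798 each; 860 frames reaches minute 0, so 20 × 18 + 0 × 2 = 360 labels have been skipped so far.
Adding those back, label number 360500 + 360 = 360860 at 30 labels/s is 12028 s + 20 f = 3 h 20 min 28 s frame 20, i.e. 03:20:28;20.

03:20:28;20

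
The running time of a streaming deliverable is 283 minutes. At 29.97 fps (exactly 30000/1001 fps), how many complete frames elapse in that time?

283 min = 16980 s.
Frames = 16980 × 30000/1001 = 509400000/1001 ≈ 508891.1089.
Complete frames: 508891.

508891 frames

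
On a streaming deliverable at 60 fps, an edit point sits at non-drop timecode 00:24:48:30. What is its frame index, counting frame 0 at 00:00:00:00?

89310

Total seconds to the label: (0 × 3600 + 24 × 60 + 48) = 1488.
Frame index = 1488 × 60 + 30 = 89310.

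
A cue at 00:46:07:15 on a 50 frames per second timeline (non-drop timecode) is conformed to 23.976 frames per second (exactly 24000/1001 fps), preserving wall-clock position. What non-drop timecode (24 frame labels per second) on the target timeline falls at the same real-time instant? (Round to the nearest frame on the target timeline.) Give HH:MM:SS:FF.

00:46:04:13

Source frame index: (0×3600 + 46×60 + 7) × 50 + 15 = 138365.
Real time: 138365 / (50) = 27673/10 s.
Target frame: (27673/10) × (24000/1001) = 66415200/1001 ≈ 66348.851 → 66349.
At 24 labels/s: frame 66349 → 00:46:04:13.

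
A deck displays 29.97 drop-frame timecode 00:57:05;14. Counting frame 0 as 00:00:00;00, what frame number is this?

102660

Complete 10-minute blocks: 5, each 17982 frames → 89910.
Remaining 7 whole minutes in the current block: 1800 + 6 × 1798 = 12588 frames.
Within the current minute: 5 × 30 + 14 − 2 = 162 (labels ;00/;01 skipped at this minute). Total = 89910 + 12588 + 162 = 102660.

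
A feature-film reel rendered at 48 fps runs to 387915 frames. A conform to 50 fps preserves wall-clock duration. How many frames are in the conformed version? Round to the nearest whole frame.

404078 frames

Frames at target rate = 387915 × (50) / (48) = 3232625/8 ≈ 404078.125.
Nearest whole frame: 404078.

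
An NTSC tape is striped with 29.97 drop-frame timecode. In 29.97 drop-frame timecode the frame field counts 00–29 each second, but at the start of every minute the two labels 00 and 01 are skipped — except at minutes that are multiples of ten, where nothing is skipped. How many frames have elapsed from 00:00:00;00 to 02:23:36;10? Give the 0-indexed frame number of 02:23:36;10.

258232

As if non-drop at 30 labels/s: (2 × 3600 + 23 × 60 + 36) × 30 + 10 = 258490.
Minute boundaries passed: 143; those not divisible by 10: 143 − 14 = 129; dropped labels = 2 × 129 = 258.
Actual frame index = 258490 − 258 = 258232.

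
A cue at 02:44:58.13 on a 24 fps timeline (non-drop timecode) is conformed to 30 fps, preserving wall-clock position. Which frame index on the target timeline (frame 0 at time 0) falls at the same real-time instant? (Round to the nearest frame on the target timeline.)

frame 296956

Source frame index: (2×3600 + 44×60 + 58) × 24 + 13 = 237565.
Real time: 237565 / (24) = 237565/24 s.
Target frame: (237565/24) × (30) = 1187825/4 ≈ 296956.250 → 296956.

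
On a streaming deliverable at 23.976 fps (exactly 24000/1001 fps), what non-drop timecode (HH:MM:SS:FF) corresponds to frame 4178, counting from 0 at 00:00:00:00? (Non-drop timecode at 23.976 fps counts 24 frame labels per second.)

00:02:54:02

4178 ÷ 24 = 174 full seconds, remainder 2 frames.
174 s = 0 h 2 min 54 s.
Timecode: 00:02:54:02.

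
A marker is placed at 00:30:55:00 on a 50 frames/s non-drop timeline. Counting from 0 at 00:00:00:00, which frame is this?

92750

Total seconds to the label: (0 × 3600 + 30 × 60 + 55) = 1855.
Frame index = 1855 × 50 + 0 = 92750.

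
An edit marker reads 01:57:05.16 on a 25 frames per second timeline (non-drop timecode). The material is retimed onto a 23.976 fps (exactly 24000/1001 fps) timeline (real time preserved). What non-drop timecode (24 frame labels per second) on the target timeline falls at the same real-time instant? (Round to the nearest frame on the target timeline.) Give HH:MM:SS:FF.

Source frame index: (1×3600 + 57×60 + 5) × 25 + 16 = 175641.
Real time: 175641 / (25) = 175641/25 s.
Target frame: (175641/25) × (24000/1001) = 168615360/1001 ≈ 168446.913 → 168447.
At 24 labels/s: frame 168447 → 01:56:58:15.

01:56:58:15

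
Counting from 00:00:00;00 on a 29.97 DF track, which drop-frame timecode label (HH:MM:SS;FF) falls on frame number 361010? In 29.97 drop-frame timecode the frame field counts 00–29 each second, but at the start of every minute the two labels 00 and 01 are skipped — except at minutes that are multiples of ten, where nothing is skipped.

Each 10-minute DF block holds 10 × 60 × 30 − 9 × 2 = 17982 frames. 361010 ÷ 17982 → 20 full blocks, remainder 1370.
Within the partial block the first minute is 1800 frames and each further minute 1798, so 0 further minute boundaries passed. Total skipped labels = 18 × 20 + 2 × 0 = 360.
Non-drop label index = 361010 + 360 = 361370; at 30 labels/s that is 03:20:45:20, i.e. DF 03:20:45;20.

03:20:45;20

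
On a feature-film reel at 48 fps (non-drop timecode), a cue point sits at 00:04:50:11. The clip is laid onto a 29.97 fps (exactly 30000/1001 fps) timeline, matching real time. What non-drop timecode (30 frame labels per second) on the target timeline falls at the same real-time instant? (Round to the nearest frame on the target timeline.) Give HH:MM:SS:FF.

Source frame index: (0×3600 + 4×60 + 50) × 48 + 11 = 13931.
Real time: 13931 / (48) = 13931/48 s.
Target frame: (13931/48) × (30000/1001) = 8706875/1001 ≈ 8698.177 → 8698.
At 30 labels/s: frame 8698 → 00:04:49:28.

00:04:49:28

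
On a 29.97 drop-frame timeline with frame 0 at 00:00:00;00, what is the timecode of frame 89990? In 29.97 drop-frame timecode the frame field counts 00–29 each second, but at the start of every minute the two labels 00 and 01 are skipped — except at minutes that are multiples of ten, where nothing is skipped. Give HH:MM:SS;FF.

00:50:02;20

Ten DF minutes hold 17982 frames, so frame 89990 lies in block 5 (frames 89910–107891) with 80 frames into that block.
The block's first minute is 1800 frames and the rest 1798 each; 80 frames reaches minute 0, so 5 × 18 + 0 × 2 = 90 labels have been skipped so far.
Adding those back, label number 89990 + 90 = 90080 at 30 labels/s is 3002 s + 20 f = 0 h 50 min 2 s frame 20, i.e. 00:50:02;20.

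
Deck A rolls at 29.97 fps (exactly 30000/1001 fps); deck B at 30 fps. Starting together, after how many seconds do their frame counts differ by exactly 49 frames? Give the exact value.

49049/30 seconds

The gap grows by |30 − 30000/1001| = 30/1001 frames per second.
Time for a 49-frame gap: 49 ÷ (30/1001) = 49049/30 s.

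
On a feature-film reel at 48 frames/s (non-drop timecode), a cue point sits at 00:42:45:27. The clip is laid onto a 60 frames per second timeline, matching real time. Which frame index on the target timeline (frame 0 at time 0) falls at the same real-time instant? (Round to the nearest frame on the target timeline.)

frame 153934

Source frame index: (0×3600 + 42×60 + 45) × 48 + 27 = 123147.
Real time: 123147 / (48) = 41049/16 s.
Target frame: (41049/16) × (60) = 615735/4 ≈ 153933.750 → 153934.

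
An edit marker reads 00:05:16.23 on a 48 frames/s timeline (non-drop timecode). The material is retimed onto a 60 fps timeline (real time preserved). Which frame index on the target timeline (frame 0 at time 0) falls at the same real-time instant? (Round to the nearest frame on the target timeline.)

Source frame index: (0×3600 + 5×60 + 16) × 48 + 23 = 15191.
Real time: 15191 / (48) = 15191/48 s.
Target frame: (15191/48) × (60) = 75955/4 ≈ 18988.750 → 18989.

frame 18989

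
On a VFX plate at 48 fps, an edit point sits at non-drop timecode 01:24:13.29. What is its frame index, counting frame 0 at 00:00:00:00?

Total seconds to the label: (1 × 3600 + 24 × 60 + 13) = 5053.
Frame index = 5053 × 48 + 29 = 242573.

frame 242573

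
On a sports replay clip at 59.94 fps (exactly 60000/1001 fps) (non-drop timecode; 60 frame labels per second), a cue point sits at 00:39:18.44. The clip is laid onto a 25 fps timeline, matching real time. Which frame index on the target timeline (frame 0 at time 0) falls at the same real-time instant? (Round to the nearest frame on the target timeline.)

Source frame index: (0×3600 + 39×60 + 18) × 60 + 44 = 141524.
Real time: 141524 / (60000/1001) = 35416381/15000 s.
Target frame: (35416381/15000) × (25) = 35416381/600 ≈ 59027.302 → 59027.

frame 59027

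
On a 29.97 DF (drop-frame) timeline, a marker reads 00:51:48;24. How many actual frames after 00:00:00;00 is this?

93172

Complete 10-minute blocks: 5, each 17982 frames → 89910.
Remaining 1 whole minute in the current block: 1800 + 0 × 1798 = 1800 frames.
Within the current minute: 48 × 30 + 24 − 2 = 1462 (labels ;00/;01 skipped at this minute). Total = 89910 + 1800 + 1462 = 93172.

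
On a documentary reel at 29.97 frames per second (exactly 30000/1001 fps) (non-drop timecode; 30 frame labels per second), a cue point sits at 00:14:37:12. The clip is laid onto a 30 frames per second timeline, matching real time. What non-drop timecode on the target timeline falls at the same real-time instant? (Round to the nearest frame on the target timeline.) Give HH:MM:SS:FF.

00:14:38:08

Source frame index: (0×3600 + 14×60 + 37) × 30 + 12 = 26322.
Real time: 26322 / (30000/1001) = 4391387/5000 s.
Target frame: (4391387/5000) × (30) = 13174161/500 ≈ 26348.322 → 26348.
At 30 labels/s: frame 26348 → 00:14:38:08.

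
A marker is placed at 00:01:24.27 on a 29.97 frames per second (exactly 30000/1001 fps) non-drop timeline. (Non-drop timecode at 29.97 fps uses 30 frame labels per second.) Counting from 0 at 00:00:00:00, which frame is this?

Total seconds to the label: (0 × 3600 + 1 × 60 + 24) = 84.
Frame index = 84 × 30 + 27 = 2547.

2547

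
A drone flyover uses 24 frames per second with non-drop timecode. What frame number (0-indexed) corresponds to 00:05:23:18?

7770

Total seconds to the label: (0 × 3600 + 5 × 60 + 23) = 323.
Frame index = 323 × 24 + 18 = 7770.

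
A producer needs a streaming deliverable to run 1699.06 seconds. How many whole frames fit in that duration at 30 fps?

50971 frames

Frames = 1699.06 × 30 = 254859/5 ≈ 50971.8000.
Complete frames: 50971.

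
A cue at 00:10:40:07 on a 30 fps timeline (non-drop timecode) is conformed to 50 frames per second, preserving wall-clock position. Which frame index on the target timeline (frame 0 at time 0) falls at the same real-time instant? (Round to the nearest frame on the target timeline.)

frame 32012

Source frame index: (0×3600 + 10×60 + 40) × 30 + 7 = 19207.
Real time: 19207 / (30) = 19207/30 s.
Target frame: (19207/30) × (50) = 96035/3 ≈ 32011.667 → 32012.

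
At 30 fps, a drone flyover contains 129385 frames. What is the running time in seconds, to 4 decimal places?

4312.8333 seconds

Running time = 129385 × 1/30 = 25877/6 s ≈ 4312.8333 s.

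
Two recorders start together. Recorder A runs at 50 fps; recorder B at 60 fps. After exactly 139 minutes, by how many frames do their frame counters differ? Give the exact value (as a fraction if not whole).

139 min = 8340 s.
A emits 50 × 8340 = 417000 frames; B emits 60 × 8340 = 500400.
Difference = 83400 frames; B is ahead of A.

83400 frames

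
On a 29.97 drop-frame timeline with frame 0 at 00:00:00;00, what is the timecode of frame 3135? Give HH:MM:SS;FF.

00:01:44;17

Ten DF minutes hold 17982 frames, so frame 3135 lies in block 0 (frames 0–17981) with 3135 frames into that block.
The block's first minute is 1800 frames and the rest 1798 each; 3135 frames reaches minute 1, so 0 × 18 + 1 × 2 = 2 labels have been skipped so far.
Adding those back, label number 3135 + 2 = 3137 at 30 labels/s is 104 s + 17 f = 0 h 1 min 44 s frame 17, i.e. 00:01:44;17.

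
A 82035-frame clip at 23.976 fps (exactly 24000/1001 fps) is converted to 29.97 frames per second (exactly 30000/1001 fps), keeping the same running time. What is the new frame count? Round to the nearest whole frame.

Frames at target rate = 82035 × (30000/1001) / (24000/1001) = 410175/4 ≈ 102543.750.
Nearest whole frame: 102544.

102544 frames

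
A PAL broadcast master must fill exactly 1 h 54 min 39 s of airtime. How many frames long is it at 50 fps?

343950 frames

1 h 54 min 39 s = 6879 s.
Frames = 6879 × 50 = 343950.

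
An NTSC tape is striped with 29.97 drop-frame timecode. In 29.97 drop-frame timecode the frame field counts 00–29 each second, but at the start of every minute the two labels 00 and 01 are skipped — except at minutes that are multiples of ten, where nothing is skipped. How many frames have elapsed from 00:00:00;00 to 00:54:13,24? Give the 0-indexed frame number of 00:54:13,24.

Complete 10-minute blocks: 5, each 17982 frames → 89910.
Remaining 4 whole minutes in the current block: 1800 + 3 × 1798 = 7194 frames.
Within the current minute: 13 × 30 + 24 − 2 = 412 (labels ;00/;01 skipped at this minute). Total = 89910 + 7194 + 412 = 97516.

97516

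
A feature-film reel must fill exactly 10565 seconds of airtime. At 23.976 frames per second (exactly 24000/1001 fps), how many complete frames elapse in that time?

Frames = 10565 × 24000/1001 = 253560000/1001 ≈ 253306.6933.
Complete frames: 253306.

253306 frames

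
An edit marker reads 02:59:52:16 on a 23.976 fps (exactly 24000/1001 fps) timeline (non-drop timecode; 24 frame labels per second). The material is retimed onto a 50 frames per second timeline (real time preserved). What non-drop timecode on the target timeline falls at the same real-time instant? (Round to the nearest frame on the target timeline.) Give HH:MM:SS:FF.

03:00:03:23

Source frame index: (2×3600 + 59×60 + 52) × 24 + 16 = 259024.
Real time: 259024 / (24000/1001) = 16205189/1500 s.
Target frame: (16205189/1500) × (50) = 16205189/30 ≈ 540172.967 → 540173.
At 50 labels/s: frame 540173 → 03:00:03:23.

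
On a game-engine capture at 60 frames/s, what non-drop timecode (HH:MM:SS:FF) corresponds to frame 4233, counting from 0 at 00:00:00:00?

00:01:10:33

4233 ÷ 60 = 70 full seconds, remainder 33 frames.
70 s = 0 h 1 min 10 s.
Timecode: 00:01:10:33.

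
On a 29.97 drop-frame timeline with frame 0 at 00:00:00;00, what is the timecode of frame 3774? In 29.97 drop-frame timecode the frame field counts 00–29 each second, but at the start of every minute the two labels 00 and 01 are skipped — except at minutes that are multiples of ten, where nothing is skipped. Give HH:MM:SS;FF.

Ten DF minutes hold 17982 frames, so frame 3774 lies in block 0 (frames 0–17981) with 3774 frames into that block.
The block's first minute is 1800 frames and the rest 1798 each; 3774 frames reaches minute 2, so 0 × 18 + 2 × 2 = 4 labels have been skipped so far.
Adding those back, label number 3774 + 4 = 3778 at 30 labels/s is 125 s + 28 f = 0 h 2 min 5 s frame 28, i.e. 00:02:05;28.

00:02:05;28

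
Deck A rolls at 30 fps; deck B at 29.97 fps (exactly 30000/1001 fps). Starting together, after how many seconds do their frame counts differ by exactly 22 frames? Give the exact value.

11011/15 seconds

The gap grows by |30000/1001 − 30| = 30/1001 frames per second.
Time for a 22-frame gap: 22 ÷ (30/1001) = 11011/15 s.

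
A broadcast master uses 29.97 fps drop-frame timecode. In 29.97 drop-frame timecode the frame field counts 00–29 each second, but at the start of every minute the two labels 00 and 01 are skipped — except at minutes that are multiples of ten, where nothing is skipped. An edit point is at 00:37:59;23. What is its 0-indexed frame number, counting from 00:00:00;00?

68325

As if non-drop at 30 labels/s: (0 × 3600 + 37 × 60 + 59) × 30 + 23 = 68393.
Minute boundaries passed: 37; those not divisible by 10: 37 − 3 = 34; dropped labels = 2 × 34 = 68.
Actual frame index = 68393 − 68 = 68325.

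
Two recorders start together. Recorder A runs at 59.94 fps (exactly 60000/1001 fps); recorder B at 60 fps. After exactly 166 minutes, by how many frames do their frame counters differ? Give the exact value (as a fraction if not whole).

597600/1001 frames

166 min = 9960 s.
A emits 60000/1001 × 9960 = 597600000/1001 frames; B emits 60 × 9960 = 597600.
Difference = 597600/1001 frames (≈ 597.0030); B is ahead of A.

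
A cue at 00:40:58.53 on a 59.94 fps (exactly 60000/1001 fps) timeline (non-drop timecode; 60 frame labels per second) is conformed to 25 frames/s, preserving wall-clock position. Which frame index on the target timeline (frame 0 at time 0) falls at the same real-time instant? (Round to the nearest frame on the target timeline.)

frame 61534

Source frame index: (0×3600 + 40×60 + 58) × 60 + 53 = 147533.
Real time: 147533 / (60000/1001) = 147680533/60000 s.
Target frame: (147680533/60000) × (25) = 147680533/2400 ≈ 61533.555 → 61534.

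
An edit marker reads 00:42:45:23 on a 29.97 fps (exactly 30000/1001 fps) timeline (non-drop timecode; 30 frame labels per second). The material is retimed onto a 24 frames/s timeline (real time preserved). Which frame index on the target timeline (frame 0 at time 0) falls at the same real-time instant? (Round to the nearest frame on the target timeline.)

frame 61640

Source frame index: (0×3600 + 42×60 + 45) × 30 + 23 = 76973.
Real time: 76973 / (30000/1001) = 77049973/30000 s.
Target frame: (77049973/30000) × (24) = 77049973/1250 ≈ 61639.978 → 61640.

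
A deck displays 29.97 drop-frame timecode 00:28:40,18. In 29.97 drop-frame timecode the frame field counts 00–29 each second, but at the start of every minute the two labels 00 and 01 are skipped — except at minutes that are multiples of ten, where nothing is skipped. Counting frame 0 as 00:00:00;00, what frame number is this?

As if non-drop at 30 labels/s: (0 × 3600 + 28 × 60 + 40) × 30 + 18 = 51618.
Minute boundaries passed: 28; those not divisible by 10: 28 − 2 = 26; dropped labels = 2 × 26 = 52.
Actual frame index = 51618 − 52 = 51566.

51566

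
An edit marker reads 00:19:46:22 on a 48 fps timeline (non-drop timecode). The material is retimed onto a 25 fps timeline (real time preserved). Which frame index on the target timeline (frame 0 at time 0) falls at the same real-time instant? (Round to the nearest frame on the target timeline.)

Source frame index: (0×3600 + 19×60 + 46) × 48 + 22 = 56950.
Real time: 56950 / (48) = 28475/24 s.
Target frame: (28475/24) × (25) = 711875/24 ≈ 29661.458 → 29661.

frame 29661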